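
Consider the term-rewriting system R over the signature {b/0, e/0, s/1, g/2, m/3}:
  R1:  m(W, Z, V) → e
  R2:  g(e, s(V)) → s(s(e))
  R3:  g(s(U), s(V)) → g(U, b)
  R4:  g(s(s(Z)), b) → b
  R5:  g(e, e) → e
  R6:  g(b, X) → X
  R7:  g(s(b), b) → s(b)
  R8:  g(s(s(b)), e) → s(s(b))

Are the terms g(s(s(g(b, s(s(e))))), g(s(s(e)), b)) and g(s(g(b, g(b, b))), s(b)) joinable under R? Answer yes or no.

yes — NF(t₁) = b, NF(t₂) = b

Reduce t₁ = g(s(s(g(b, s(s(e))))), g(s(s(e)), b)):
1. g(s(s(g(b, s(s(e))))), g(s(s(e)), b))  →  g(s(s(s(s(e)))), g(s(s(e)), b))   [R6 at 1.1.1]
2. g(s(s(s(s(e)))), g(s(s(e)), b))  →  g(s(s(s(s(e)))), b)   [R4 at 2]
3. g(s(s(s(s(e)))), b)  →  b   [R4 at ε]

Reduce t₂ = g(s(g(b, g(b, b))), s(b)):
1. g(s(g(b, g(b, b))), s(b))  →  g(g(b, g(b, b)), b)   [R3 at ε]
2. g(g(b, g(b, b)), b)  →  g(g(b, b), b)   [R6 at 1]
3. g(g(b, b), b)  →  g(b, b)   [R6 at 1]
4. g(b, b)  →  b   [R6 at ε]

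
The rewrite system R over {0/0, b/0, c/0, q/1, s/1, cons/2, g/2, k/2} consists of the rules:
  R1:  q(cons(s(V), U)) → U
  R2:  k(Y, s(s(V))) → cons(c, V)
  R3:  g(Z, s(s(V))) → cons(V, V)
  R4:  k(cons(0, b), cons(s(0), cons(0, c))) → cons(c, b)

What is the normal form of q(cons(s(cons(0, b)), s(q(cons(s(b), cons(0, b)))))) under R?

1. q(cons(s(cons(0, b)), s(q(cons(s(b), cons(0, b))))))  →  s(q(cons(s(b), cons(0, b))))   [R1 at ε]
2. s(q(cons(s(b), cons(0, b))))  →  s(cons(0, b))   [R1 at 1]

s(cons(0, b))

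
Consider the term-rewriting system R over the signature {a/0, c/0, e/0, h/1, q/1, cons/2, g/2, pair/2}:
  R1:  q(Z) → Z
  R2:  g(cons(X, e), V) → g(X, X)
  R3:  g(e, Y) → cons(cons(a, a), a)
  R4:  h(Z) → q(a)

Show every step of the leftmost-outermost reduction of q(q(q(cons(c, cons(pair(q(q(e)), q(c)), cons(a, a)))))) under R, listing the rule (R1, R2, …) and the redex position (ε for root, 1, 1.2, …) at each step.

1. q(q(q(cons(c, cons(pair(q(q(e)), q(c)), cons(a, a))))))  →  q(q(cons(c, cons(pair(q(q(e)), q(c)), cons(a, a)))))   [R1 at ε]
2. q(q(cons(c, cons(pair(q(q(e)), q(c)), cons(a, a)))))  →  q(cons(c, cons(pair(q(q(e)), q(c)), cons(a, a))))   [R1 at ε]
3. q(cons(c, cons(pair(q(q(e)), q(c)), cons(a, a))))  →  cons(c, cons(pair(q(q(e)), q(c)), cons(a, a)))   [R1 at ε]
4. cons(c, cons(pair(q(q(e)), q(c)), cons(a, a)))  →  cons(c, cons(pair(q(e), q(c)), cons(a, a)))   [R1 at 2.1.1]
5. cons(c, cons(pair(q(e), q(c)), cons(a, a)))  →  cons(c, cons(pair(e, q(c)), cons(a, a)))   [R1 at 2.1.1]
6. cons(c, cons(pair(e, q(c)), cons(a, a)))  →  cons(c, cons(pair(e, c), cons(a, a)))   [R1 at 2.1.2]

cons(c, cons(pair(e, c), cons(a, a)))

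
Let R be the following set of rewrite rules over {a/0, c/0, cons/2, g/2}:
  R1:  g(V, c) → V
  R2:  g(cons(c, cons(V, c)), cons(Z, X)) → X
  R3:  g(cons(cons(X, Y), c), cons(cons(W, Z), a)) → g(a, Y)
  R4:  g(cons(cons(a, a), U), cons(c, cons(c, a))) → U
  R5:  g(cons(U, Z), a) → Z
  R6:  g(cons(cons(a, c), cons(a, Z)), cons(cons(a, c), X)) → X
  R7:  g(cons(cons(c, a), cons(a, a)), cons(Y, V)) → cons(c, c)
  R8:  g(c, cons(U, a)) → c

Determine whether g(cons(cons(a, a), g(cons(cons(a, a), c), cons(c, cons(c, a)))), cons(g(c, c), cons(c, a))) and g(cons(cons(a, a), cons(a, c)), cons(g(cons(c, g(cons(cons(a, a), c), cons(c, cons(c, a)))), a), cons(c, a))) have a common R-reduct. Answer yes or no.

no — NF(t₁) = c, NF(t₂) = cons(a, c)

Reduce t₁ = g(cons(cons(a, a), g(cons(cons(a, a), c), cons(c, cons(c, a)))), cons(g(c, c), cons(c, a))):
1. g(cons(cons(a, a), g(cons(cons(a, a), c), cons(c, cons(c, a)))), cons(g(c, c), cons(c, a)))  →  g(cons(cons(a, a), c), cons(g(c, c), cons(c, a)))   [R4 at 1.2]
2. g(cons(cons(a, a), c), cons(g(c, c), cons(c, a)))  →  g(cons(cons(a, a), c), cons(c, cons(c, a)))   [R1 at 2.1]
3. g(cons(cons(a, a), c), cons(c, cons(c, a)))  →  c   [R4 at ε]

Reduce t₂ = g(cons(cons(a, a), cons(a, c)), cons(g(cons(c, g(cons(cons(a, a), c), cons(c, cons(c, a)))), a), cons(c, a))):
1. g(cons(cons(a, a), cons(a, c)), cons(g(cons(c, g(cons(cons(a, a), c), cons(c, cons(c, a)))), a), cons(c, a)))  →  g(cons(cons(a, a), cons(a, c)), cons(g(cons(cons(a, a), c), cons(c, cons(c, a))), cons(c, a)))   [R5 at 2.1]
2. g(cons(cons(a, a), cons(a, c)), cons(g(cons(cons(a, a), c), cons(c, cons(c, a))), cons(c, a)))  →  g(cons(cons(a, a), cons(a, c)), cons(c, cons(c, a)))   [R4 at 2.1]
3. g(cons(cons(a, a), cons(a, c)), cons(c, cons(c, a)))  →  cons(a, c)   [R4 at ε]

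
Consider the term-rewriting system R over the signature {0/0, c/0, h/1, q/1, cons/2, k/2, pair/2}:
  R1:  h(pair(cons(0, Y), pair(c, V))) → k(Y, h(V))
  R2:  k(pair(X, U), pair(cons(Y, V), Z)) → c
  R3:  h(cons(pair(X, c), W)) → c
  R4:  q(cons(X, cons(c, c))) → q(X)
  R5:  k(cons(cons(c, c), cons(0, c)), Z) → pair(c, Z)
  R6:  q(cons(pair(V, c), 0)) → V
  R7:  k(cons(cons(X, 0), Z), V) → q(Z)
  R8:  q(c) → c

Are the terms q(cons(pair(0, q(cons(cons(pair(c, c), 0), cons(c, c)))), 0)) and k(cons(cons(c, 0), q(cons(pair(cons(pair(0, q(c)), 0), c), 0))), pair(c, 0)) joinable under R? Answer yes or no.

yes — NF(t₁) = 0, NF(t₂) = 0

Reduce t₁ = q(cons(pair(0, q(cons(cons(pair(c, c), 0), cons(c, c)))), 0)):
1. q(cons(pair(0, q(cons(cons(pair(c, c), 0), cons(c, c)))), 0))  →  q(cons(pair(0, q(cons(pair(c, c), 0))), 0))   [R4 at 1.1.2]
2. q(cons(pair(0, q(cons(pair(c, c), 0))), 0))  →  q(cons(pair(0, c), 0))   [R6 at 1.1.2]
3. q(cons(pair(0, c), 0))  →  0   [R6 at ε]

Reduce t₂ = k(cons(cons(c, 0), q(cons(pair(cons(pair(0, q(c)), 0), c), 0))), pair(c, 0)):
1. k(cons(cons(c, 0), q(cons(pair(cons(pair(0, q(c)), 0), c), 0))), pair(c, 0))  →  q(q(cons(pair(cons(pair(0, q(c)), 0), c), 0)))   [R7 at ε]
2. q(q(cons(pair(cons(pair(0, q(c)), 0), c), 0)))  →  q(cons(pair(0, q(c)), 0))   [R6 at 1]
3. q(cons(pair(0, q(c)), 0))  →  q(cons(pair(0, c), 0))   [R8 at 1.1.2]
4. q(cons(pair(0, c), 0))  →  0   [R6 at ε]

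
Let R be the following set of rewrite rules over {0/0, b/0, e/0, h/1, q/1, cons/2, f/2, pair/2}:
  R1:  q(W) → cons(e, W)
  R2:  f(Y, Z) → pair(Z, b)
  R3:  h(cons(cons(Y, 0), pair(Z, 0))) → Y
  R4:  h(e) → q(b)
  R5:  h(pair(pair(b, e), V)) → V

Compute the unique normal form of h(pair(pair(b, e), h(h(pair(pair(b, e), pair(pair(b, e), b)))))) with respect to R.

b

1. h(pair(pair(b, e), h(h(pair(pair(b, e), pair(pair(b, e), b))))))  →  h(h(pair(pair(b, e), pair(pair(b, e), b))))   [R5 at ε]
2. h(h(pair(pair(b, e), pair(pair(b, e), b))))  →  h(pair(pair(b, e), b))   [R5 at 1]
3. h(pair(pair(b, e), b))  →  b   [R5 at ε]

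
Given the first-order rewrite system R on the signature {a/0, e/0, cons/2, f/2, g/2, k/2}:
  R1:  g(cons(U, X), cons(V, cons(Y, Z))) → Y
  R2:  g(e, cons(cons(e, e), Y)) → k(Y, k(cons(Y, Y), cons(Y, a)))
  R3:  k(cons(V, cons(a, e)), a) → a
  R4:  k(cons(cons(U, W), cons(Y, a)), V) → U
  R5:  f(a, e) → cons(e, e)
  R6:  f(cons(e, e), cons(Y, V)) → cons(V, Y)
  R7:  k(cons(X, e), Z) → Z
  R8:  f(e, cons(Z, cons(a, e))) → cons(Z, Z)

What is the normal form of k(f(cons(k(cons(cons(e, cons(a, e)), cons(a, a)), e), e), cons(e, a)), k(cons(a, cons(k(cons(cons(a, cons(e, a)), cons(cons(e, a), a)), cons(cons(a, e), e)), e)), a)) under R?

1. k(f(cons(k(cons(cons(e, cons(a, e)), cons(a, a)), e), e), cons(e, a)), k(cons(a, cons(k(cons(cons(a, cons(e, a)), cons(cons(e, a), a)), cons(cons(a, e), e)), e)), a))  →  k(f(cons(e, e), cons(e, a)), k(cons(a, cons(k(cons(cons(a, cons(e, a)), cons(cons(e, a), a)), cons(cons(a, e), e)), e)), a))   [R4 at 1.1.1]
2. k(f(cons(e, e), cons(e, a)), k(cons(a, cons(k(cons(cons(a, cons(e, a)), cons(cons(e, a), a)), cons(cons(a, e), e)), e)), a))  →  k(cons(a, e), k(cons(a, cons(k(cons(cons(a, cons(e, a)), cons(cons(e, a), a)), cons(cons(a, e), e)), e)), a))   [R6 at 1]
3. k(cons(a, e), k(cons(a, cons(k(cons(cons(a, cons(e, a)), cons(cons(e, a), a)), cons(cons(a, e), e)), e)), a))  →  k(cons(a, cons(k(cons(cons(a, cons(e, a)), cons(cons(e, a), a)), cons(cons(a, e), e)), e)), a)   [R7 at ε]
4. k(cons(a, cons(k(cons(cons(a, cons(e, a)), cons(cons(e, a), a)), cons(cons(a, e), e)), e)), a)  →  k(cons(a, cons(a, e)), a)   [R4 at 1.2.1]
5. k(cons(a, cons(a, e)), a)  →  a   [R3 at ε]

a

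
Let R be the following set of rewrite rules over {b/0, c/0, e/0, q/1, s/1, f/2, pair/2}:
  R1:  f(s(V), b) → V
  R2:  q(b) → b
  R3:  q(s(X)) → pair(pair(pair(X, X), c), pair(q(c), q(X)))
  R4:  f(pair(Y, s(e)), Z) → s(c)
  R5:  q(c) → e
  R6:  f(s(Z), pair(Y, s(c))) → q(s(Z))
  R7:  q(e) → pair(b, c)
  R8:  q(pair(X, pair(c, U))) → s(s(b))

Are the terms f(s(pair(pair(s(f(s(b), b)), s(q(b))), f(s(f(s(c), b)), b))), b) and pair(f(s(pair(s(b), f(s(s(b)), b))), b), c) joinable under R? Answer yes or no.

Reduce t₁ = f(s(pair(pair(s(f(s(b), b)), s(q(b))), f(s(f(s(c), b)), b))), b):
1. f(s(pair(pair(s(f(s(b), b)), s(q(b))), f(s(f(s(c), b)), b))), b)  →  pair(pair(s(f(s(b), b)), s(q(b))), f(s(f(s(c), b)), b))   [R1 at ε]
2. pair(pair(s(f(s(b), b)), s(q(b))), f(s(f(s(c), b)), b))  →  pair(pair(s(b), s(q(b))), f(s(f(s(c), b)), b))   [R1 at 1.1.1]
3. pair(pair(s(b), s(q(b))), f(s(f(s(c), b)), b))  →  pair(pair(s(b), s(b)), f(s(f(s(c), b)), b))   [R2 at 1.2.1]
4. pair(pair(s(b), s(b)), f(s(f(s(c), b)), b))  →  pair(pair(s(b), s(b)), f(s(c), b))   [R1 at 2]
5. pair(pair(s(b), s(b)), f(s(c), b))  →  pair(pair(s(b), s(b)), c)   [R1 at 2]

Reduce t₂ = pair(f(s(pair(s(b), f(s(s(b)), b))), b), c):
1. pair(f(s(pair(s(b), f(s(s(b)), b))), b), c)  →  pair(pair(s(b), f(s(s(b)), b)), c)   [R1 at 1]
2. pair(pair(s(b), f(s(s(b)), b)), c)  →  pair(pair(s(b), s(b)), c)   [R1 at 1.2]

yes — NF(t₁) = pair(pair(s(b), s(b)), c), NF(t₂) = pair(pair(s(b), s(b)), c)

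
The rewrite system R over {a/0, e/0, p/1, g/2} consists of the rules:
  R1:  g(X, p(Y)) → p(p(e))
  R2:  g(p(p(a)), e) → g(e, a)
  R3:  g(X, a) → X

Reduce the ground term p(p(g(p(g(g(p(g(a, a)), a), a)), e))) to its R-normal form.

1. p(p(g(p(g(g(p(g(a, a)), a), a)), e)))  →  p(p(g(p(g(p(g(a, a)), a)), e)))   [R3 at 1.1.1.1]
2. p(p(g(p(g(p(g(a, a)), a)), e)))  →  p(p(g(p(p(g(a, a))), e)))   [R3 at 1.1.1.1]
3. p(p(g(p(p(g(a, a))), e)))  →  p(p(g(p(p(a)), e)))   [R3 at 1.1.1.1.1]
4. p(p(g(p(p(a)), e)))  →  p(p(g(e, a)))   [R2 at 1.1]
5. p(p(g(e, a)))  →  p(p(e))   [R3 at 1.1]

p(p(e))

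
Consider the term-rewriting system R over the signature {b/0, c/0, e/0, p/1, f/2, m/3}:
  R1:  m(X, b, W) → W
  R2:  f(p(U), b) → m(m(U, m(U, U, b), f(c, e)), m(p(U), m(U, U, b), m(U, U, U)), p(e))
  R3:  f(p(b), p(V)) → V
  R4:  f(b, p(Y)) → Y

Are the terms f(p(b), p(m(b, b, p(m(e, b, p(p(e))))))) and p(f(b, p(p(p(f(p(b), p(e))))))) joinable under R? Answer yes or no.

Reduce t₁ = f(p(b), p(m(b, b, p(m(e, b, p(p(e))))))):
1. f(p(b), p(m(b, b, p(m(e, b, p(p(e)))))))  →  m(b, b, p(m(e, b, p(p(e)))))   [R3 at ε]
2. m(b, b, p(m(e, b, p(p(e)))))  →  p(m(e, b, p(p(e))))   [R1 at ε]
3. p(m(e, b, p(p(e))))  →  p(p(p(e)))   [R1 at 1]

Reduce t₂ = p(f(b, p(p(p(f(p(b), p(e))))))):
1. p(f(b, p(p(p(f(p(b), p(e)))))))  →  p(p(p(f(p(b), p(e)))))   [R4 at 1]
2. p(p(p(f(p(b), p(e)))))  →  p(p(p(e)))   [R3 at 1.1.1]

yes — NF(t₁) = p(p(p(e))), NF(t₂) = p(p(p(e)))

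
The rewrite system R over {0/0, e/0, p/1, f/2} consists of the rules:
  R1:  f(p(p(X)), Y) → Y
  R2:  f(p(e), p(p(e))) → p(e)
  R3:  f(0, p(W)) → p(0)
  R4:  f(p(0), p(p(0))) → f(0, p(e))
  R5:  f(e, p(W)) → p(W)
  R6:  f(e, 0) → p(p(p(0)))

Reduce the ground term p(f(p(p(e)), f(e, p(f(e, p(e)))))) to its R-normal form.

1. p(f(p(p(e)), f(e, p(f(e, p(e))))))  →  p(f(e, p(f(e, p(e)))))   [R1 at 1]
2. p(f(e, p(f(e, p(e)))))  →  p(p(f(e, p(e))))   [R5 at 1]
3. p(p(f(e, p(e))))  →  p(p(p(e)))   [R5 at 1.1]

p(p(p(e)))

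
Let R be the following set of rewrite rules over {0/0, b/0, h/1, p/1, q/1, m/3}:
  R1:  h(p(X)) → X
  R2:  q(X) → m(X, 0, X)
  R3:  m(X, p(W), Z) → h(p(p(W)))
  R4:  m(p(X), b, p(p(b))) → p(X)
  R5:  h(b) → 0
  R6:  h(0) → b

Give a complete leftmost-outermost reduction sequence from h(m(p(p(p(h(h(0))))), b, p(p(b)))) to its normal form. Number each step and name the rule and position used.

1. h(m(p(p(p(h(h(0))))), b, p(p(b))))  →  h(p(p(p(h(h(0))))))   [R4 at 1]
2. h(p(p(p(h(h(0))))))  →  p(p(h(h(0))))   [R1 at ε]
3. p(p(h(h(0))))  →  p(p(h(b)))   [R6 at 1.1.1]
4. p(p(h(b)))  →  p(p(0))   [R5 at 1.1]

p(p(0))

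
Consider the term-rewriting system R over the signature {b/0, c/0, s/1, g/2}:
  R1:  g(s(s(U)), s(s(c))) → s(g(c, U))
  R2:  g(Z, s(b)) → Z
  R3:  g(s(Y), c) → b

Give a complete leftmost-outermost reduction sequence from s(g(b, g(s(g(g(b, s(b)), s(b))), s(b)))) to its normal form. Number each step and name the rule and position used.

1. s(g(b, g(s(g(g(b, s(b)), s(b))), s(b))))  →  s(g(b, s(g(g(b, s(b)), s(b)))))   [R2 at 1.2]
2. s(g(b, s(g(g(b, s(b)), s(b)))))  →  s(g(b, s(g(b, s(b)))))   [R2 at 1.2.1]
3. s(g(b, s(g(b, s(b)))))  →  s(g(b, s(b)))   [R2 at 1.2.1]
4. s(g(b, s(b)))  →  s(b)   [R2 at 1]

s(b)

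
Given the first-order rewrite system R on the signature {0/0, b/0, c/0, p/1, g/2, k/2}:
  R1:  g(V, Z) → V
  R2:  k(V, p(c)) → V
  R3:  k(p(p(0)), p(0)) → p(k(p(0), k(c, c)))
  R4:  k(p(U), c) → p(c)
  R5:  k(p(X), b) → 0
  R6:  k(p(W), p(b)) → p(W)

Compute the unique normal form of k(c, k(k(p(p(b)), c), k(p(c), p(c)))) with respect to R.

1. k(c, k(k(p(p(b)), c), k(p(c), p(c))))  →  k(c, k(p(c), k(p(c), p(c))))   [R4 at 2.1]
2. k(c, k(p(c), k(p(c), p(c))))  →  k(c, k(p(c), p(c)))   [R2 at 2.2]
3. k(c, k(p(c), p(c)))  →  k(c, p(c))   [R2 at 2]
4. k(c, p(c))  →  c   [R2 at ε]

c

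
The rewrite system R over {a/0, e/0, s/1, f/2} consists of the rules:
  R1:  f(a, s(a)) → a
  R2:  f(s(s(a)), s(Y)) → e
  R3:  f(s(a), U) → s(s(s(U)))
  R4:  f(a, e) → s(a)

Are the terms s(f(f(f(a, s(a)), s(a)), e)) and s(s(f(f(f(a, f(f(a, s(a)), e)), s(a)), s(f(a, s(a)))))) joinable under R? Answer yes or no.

Reduce t₁ = s(f(f(f(a, s(a)), s(a)), e)):
1. s(f(f(f(a, s(a)), s(a)), e))  →  s(f(f(a, s(a)), e))   [R1 at 1.1.1]
2. s(f(f(a, s(a)), e))  →  s(f(a, e))   [R1 at 1.1]
3. s(f(a, e))  →  s(s(a))   [R4 at 1]

Reduce t₂ = s(s(f(f(f(a, f(f(a, s(a)), e)), s(a)), s(f(a, s(a)))))):
1. s(s(f(f(f(a, f(f(a, s(a)), e)), s(a)), s(f(a, s(a))))))  →  s(s(f(f(f(a, f(a, e)), s(a)), s(f(a, s(a))))))   [R1 at 1.1.1.1.2.1]
2. s(s(f(f(f(a, f(a, e)), s(a)), s(f(a, s(a))))))  →  s(s(f(f(f(a, s(a)), s(a)), s(f(a, s(a))))))   [R4 at 1.1.1.1.2]
3. s(s(f(f(f(a, s(a)), s(a)), s(f(a, s(a))))))  →  s(s(f(f(a, s(a)), s(f(a, s(a))))))   [R1 at 1.1.1.1]
4. s(s(f(f(a, s(a)), s(f(a, s(a))))))  →  s(s(f(a, s(f(a, s(a))))))   [R1 at 1.1.1]
5. s(s(f(a, s(f(a, s(a))))))  →  s(s(f(a, s(a))))   [R1 at 1.1.2.1]
6. s(s(f(a, s(a))))  →  s(s(a))   [R1 at 1.1]

yes — NF(t₁) = s(s(a)), NF(t₂) = s(s(a))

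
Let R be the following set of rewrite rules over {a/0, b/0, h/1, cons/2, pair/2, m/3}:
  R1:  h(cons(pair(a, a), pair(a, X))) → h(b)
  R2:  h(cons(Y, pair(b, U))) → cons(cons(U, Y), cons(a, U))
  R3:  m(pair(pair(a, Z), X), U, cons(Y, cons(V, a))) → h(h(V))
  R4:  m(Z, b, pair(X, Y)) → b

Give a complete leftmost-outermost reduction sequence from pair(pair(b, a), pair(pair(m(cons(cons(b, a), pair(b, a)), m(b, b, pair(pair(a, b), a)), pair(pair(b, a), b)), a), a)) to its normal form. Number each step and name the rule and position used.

1. pair(pair(b, a), pair(pair(m(cons(cons(b, a), pair(b, a)), m(b, b, pair(pair(a, b), a)), pair(pair(b, a), b)), a), a))  →  pair(pair(b, a), pair(pair(m(cons(cons(b, a), pair(b, a)), b, pair(pair(b, a), b)), a), a))   [R4 at 2.1.1.2]
2. pair(pair(b, a), pair(pair(m(cons(cons(b, a), pair(b, a)), b, pair(pair(b, a), b)), a), a))  →  pair(pair(b, a), pair(pair(b, a), a))   [R4 at 2.1.1]

pair(pair(b, a), pair(pair(b, a), a))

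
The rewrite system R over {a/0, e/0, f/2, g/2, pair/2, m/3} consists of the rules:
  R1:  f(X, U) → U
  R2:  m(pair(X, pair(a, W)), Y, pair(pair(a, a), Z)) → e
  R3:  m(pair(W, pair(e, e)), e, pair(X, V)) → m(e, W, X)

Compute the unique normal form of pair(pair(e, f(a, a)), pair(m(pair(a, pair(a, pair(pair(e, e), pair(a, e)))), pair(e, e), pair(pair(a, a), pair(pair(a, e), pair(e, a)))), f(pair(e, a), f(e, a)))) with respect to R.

1. pair(pair(e, f(a, a)), pair(m(pair(a, pair(a, pair(pair(e, e), pair(a, e)))), pair(e, e), pair(pair(a, a), pair(pair(a, e), pair(e, a)))), f(pair(e, a), f(e, a))))  →  pair(pair(e, a), pair(m(pair(a, pair(a, pair(pair(e, e), pair(a, e)))), pair(e, e), pair(pair(a, a), pair(pair(a, e), pair(e, a)))), f(pair(e, a), f(e, a))))   [R1 at 1.2]
2. pair(pair(e, a), pair(m(pair(a, pair(a, pair(pair(e, e), pair(a, e)))), pair(e, e), pair(pair(a, a), pair(pair(a, e), pair(e, a)))), f(pair(e, a), f(e, a))))  →  pair(pair(e, a), pair(e, f(pair(e, a), f(e, a))))   [R2 at 2.1]
3. pair(pair(e, a), pair(e, f(pair(e, a), f(e, a))))  →  pair(pair(e, a), pair(e, f(e, a)))   [R1 at 2.2]
4. pair(pair(e, a), pair(e, f(e, a)))  →  pair(pair(e, a), pair(e, a))   [R1 at 2.2]

pair(pair(e, a), pair(e, a))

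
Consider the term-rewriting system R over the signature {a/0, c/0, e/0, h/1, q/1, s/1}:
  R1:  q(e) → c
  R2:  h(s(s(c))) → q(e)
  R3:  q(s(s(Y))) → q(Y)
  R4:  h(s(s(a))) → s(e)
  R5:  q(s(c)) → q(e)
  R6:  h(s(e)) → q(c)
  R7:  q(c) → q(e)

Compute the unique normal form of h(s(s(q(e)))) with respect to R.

c

1. h(s(s(q(e))))  →  h(s(s(c)))   [R1 at 1.1.1]
2. h(s(s(c)))  →  q(e)   [R2 at ε]
3. q(e)  →  c   [R1 at ε]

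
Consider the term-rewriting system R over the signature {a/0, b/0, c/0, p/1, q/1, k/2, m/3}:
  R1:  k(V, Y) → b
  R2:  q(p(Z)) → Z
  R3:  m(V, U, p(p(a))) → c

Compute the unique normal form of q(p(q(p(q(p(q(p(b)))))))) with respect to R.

b

1. q(p(q(p(q(p(q(p(b))))))))  →  q(p(q(p(q(p(b))))))   [R2 at ε]
2. q(p(q(p(q(p(b))))))  →  q(p(q(p(b))))   [R2 at ε]
3. q(p(q(p(b))))  →  q(p(b))   [R2 at ε]
4. q(p(b))  →  b   [R2 at ε]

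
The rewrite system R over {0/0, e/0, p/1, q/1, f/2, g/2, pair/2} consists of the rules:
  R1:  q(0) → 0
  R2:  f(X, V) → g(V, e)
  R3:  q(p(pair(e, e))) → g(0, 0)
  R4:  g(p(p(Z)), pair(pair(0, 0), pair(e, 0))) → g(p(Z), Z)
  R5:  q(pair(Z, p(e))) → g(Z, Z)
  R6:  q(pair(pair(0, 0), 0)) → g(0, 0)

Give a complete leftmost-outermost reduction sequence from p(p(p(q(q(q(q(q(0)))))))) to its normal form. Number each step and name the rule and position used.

p(p(p(0)))

1. p(p(p(q(q(q(q(q(0))))))))  →  p(p(p(q(q(q(q(0)))))))   [R1 at 1.1.1.1.1.1.1]
2. p(p(p(q(q(q(q(0)))))))  →  p(p(p(q(q(q(0))))))   [R1 at 1.1.1.1.1.1]
3. p(p(p(q(q(q(0))))))  →  p(p(p(q(q(0)))))   [R1 at 1.1.1.1.1]
4. p(p(p(q(q(0)))))  →  p(p(p(q(0))))   [R1 at 1.1.1.1]
5. p(p(p(q(0))))  →  p(p(p(0)))   [R1 at 1.1.1]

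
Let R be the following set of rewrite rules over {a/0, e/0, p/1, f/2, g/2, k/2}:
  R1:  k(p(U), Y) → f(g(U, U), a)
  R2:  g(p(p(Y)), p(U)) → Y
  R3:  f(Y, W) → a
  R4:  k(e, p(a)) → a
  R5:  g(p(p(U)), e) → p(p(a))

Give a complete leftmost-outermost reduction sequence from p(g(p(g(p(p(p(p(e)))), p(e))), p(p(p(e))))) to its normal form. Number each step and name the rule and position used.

1. p(g(p(g(p(p(p(p(e)))), p(e))), p(p(p(e)))))  →  p(g(p(p(p(e))), p(p(p(e)))))   [R2 at 1.1.1]
2. p(g(p(p(p(e))), p(p(p(e)))))  →  p(p(e))   [R2 at 1]

p(p(e))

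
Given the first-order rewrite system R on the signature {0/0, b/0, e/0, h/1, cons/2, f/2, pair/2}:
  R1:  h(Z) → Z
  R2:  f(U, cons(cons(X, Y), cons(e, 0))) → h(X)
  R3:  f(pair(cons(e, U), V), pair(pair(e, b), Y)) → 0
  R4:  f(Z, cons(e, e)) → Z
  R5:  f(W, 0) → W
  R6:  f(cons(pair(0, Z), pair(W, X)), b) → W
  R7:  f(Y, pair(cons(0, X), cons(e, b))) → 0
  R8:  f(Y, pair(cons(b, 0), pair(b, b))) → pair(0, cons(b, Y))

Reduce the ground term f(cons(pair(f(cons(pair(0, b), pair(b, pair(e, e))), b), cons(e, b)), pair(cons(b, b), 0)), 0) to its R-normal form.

cons(pair(b, cons(e, b)), pair(cons(b, b), 0))

1. f(cons(pair(f(cons(pair(0, b), pair(b, pair(e, e))), b), cons(e, b)), pair(cons(b, b), 0)), 0)  →  cons(pair(f(cons(pair(0, b), pair(b, pair(e, e))), b), cons(e, b)), pair(cons(b, b), 0))   [R5 at ε]
2. cons(pair(f(cons(pair(0, b), pair(b, pair(e, e))), b), cons(e, b)), pair(cons(b, b), 0))  →  cons(pair(b, cons(e, b)), pair(cons(b, b), 0))   [R6 at 1.1]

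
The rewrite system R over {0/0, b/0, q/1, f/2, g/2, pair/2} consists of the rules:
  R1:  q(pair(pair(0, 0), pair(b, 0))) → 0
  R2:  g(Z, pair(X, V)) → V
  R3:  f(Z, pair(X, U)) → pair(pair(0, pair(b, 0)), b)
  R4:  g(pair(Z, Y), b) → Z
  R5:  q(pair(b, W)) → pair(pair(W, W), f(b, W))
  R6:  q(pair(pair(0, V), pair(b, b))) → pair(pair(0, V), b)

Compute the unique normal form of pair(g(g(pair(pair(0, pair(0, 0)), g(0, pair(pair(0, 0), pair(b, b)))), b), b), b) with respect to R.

pair(0, b)

1. pair(g(g(pair(pair(0, pair(0, 0)), g(0, pair(pair(0, 0), pair(b, b)))), b), b), b)  →  pair(g(pair(0, pair(0, 0)), b), b)   [R4 at 1.1]
2. pair(g(pair(0, pair(0, 0)), b), b)  →  pair(0, b)   [R4 at 1]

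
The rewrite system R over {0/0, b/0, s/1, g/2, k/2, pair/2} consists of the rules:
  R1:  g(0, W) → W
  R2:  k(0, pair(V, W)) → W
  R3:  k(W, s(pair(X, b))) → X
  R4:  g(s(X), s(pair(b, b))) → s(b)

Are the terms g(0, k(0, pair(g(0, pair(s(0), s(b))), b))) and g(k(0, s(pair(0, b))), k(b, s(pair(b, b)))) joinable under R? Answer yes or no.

Reduce t₁ = g(0, k(0, pair(g(0, pair(s(0), s(b))), b))):
1. g(0, k(0, pair(g(0, pair(s(0), s(b))), b)))  →  k(0, pair(g(0, pair(s(0), s(b))), b))   [R1 at ε]
2. k(0, pair(g(0, pair(s(0), s(b))), b))  →  b   [R2 at ε]

Reduce t₂ = g(k(0, s(pair(0, b))), k(b, s(pair(b, b)))):
1. g(k(0, s(pair(0, b))), k(b, s(pair(b, b))))  →  g(0, k(b, s(pair(b, b))))   [R3 at 1]
2. g(0, k(b, s(pair(b, b))))  →  k(b, s(pair(b, b)))   [R1 at ε]
3. k(b, s(pair(b, b)))  →  b   [R3 at ε]

yes — NF(t₁) = b, NF(t₂) = b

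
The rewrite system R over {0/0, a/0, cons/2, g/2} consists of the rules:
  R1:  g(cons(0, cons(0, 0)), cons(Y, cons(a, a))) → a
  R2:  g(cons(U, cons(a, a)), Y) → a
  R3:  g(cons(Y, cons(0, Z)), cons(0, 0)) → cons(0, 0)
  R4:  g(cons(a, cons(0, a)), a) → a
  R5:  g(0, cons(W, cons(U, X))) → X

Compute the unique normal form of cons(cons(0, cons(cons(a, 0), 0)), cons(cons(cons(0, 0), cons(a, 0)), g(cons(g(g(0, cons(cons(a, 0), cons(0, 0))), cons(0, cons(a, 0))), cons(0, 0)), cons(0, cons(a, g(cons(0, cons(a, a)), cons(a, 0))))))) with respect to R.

1. cons(cons(0, cons(cons(a, 0), 0)), cons(cons(cons(0, 0), cons(a, 0)), g(cons(g(g(0, cons(cons(a, 0), cons(0, 0))), cons(0, cons(a, 0))), cons(0, 0)), cons(0, cons(a, g(cons(0, cons(a, a)), cons(a, 0)))))))  →  cons(cons(0, cons(cons(a, 0), 0)), cons(cons(cons(0, 0), cons(a, 0)), g(cons(g(0, cons(0, cons(a, 0))), cons(0, 0)), cons(0, cons(a, g(cons(0, cons(a, a)), cons(a, 0)))))))   [R5 at 2.2.1.1.1]
2. cons(cons(0, cons(cons(a, 0), 0)), cons(cons(cons(0, 0), cons(a, 0)), g(cons(g(0, cons(0, cons(a, 0))), cons(0, 0)), cons(0, cons(a, g(cons(0, cons(a, a)), cons(a, 0)))))))  →  cons(cons(0, cons(cons(a, 0), 0)), cons(cons(cons(0, 0), cons(a, 0)), g(cons(0, cons(0, 0)), cons(0, cons(a, g(cons(0, cons(a, a)), cons(a, 0)))))))   [R5 at 2.2.1.1]
3. cons(cons(0, cons(cons(a, 0), 0)), cons(cons(cons(0, 0), cons(a, 0)), g(cons(0, cons(0, 0)), cons(0, cons(a, g(cons(0, cons(a, a)), cons(a, 0)))))))  →  cons(cons(0, cons(cons(a, 0), 0)), cons(cons(cons(0, 0), cons(a, 0)), g(cons(0, cons(0, 0)), cons(0, cons(a, a)))))   [R2 at 2.2.2.2.2]
4. cons(cons(0, cons(cons(a, 0), 0)), cons(cons(cons(0, 0), cons(a, 0)), g(cons(0, cons(0, 0)), cons(0, cons(a, a)))))  →  cons(cons(0, cons(cons(a, 0), 0)), cons(cons(cons(0, 0), cons(a, 0)), a))   [R1 at 2.2]

cons(cons(0, cons(cons(a, 0), 0)), cons(cons(cons(0, 0), cons(a, 0)), a))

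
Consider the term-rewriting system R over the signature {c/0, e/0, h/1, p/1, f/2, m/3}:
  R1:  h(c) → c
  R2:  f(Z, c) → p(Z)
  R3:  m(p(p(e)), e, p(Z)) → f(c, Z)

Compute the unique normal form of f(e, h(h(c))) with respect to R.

1. f(e, h(h(c)))  →  f(e, h(c))   [R1 at 2.1]
2. f(e, h(c))  →  f(e, c)   [R1 at 2]
3. f(e, c)  →  p(e)   [R2 at ε]

p(e)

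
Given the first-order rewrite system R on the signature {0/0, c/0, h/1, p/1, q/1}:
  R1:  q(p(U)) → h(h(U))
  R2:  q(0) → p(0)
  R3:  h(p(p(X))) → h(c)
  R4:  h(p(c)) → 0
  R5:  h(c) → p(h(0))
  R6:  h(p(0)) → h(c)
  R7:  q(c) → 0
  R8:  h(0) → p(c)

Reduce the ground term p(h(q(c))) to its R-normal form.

p(p(c))

1. p(h(q(c)))  →  p(h(0))   [R7 at 1.1]
2. p(h(0))  →  p(p(c))   [R8 at 1]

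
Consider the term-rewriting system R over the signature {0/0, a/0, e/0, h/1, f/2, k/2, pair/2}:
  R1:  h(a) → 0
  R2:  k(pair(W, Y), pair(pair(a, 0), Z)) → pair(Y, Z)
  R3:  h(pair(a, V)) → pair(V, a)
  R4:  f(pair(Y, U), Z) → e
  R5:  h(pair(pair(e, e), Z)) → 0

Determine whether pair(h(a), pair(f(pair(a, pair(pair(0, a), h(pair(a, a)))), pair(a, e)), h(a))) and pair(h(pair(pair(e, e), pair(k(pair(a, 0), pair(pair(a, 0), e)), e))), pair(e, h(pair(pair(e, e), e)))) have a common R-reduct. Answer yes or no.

yes — NF(t₁) = pair(0, pair(e, 0)), NF(t₂) = pair(0, pair(e, 0))

Reduce t₁ = pair(h(a), pair(f(pair(a, pair(pair(0, a), h(pair(a, a)))), pair(a, e)), h(a))):
1. pair(h(a), pair(f(pair(a, pair(pair(0, a), h(pair(a, a)))), pair(a, e)), h(a)))  →  pair(0, pair(f(pair(a, pair(pair(0, a), h(pair(a, a)))), pair(a, e)), h(a)))   [R1 at 1]
2. pair(0, pair(f(pair(a, pair(pair(0, a), h(pair(a, a)))), pair(a, e)), h(a)))  →  pair(0, pair(e, h(a)))   [R4 at 2.1]
3. pair(0, pair(e, h(a)))  →  pair(0, pair(e, 0))   [R1 at 2.2]

Reduce t₂ = pair(h(pair(pair(e, e), pair(k(pair(a, 0), pair(pair(a, 0), e)), e))), pair(e, h(pair(pair(e, e), e)))):
1. pair(h(pair(pair(e, e), pair(k(pair(a, 0), pair(pair(a, 0), e)), e))), pair(e, h(pair(pair(e, e), e))))  →  pair(0, pair(e, h(pair(pair(e, e), e))))   [R5 at 1]
2. pair(0, pair(e, h(pair(pair(e, e), e))))  →  pair(0, pair(e, 0))   [R5 at 2.2]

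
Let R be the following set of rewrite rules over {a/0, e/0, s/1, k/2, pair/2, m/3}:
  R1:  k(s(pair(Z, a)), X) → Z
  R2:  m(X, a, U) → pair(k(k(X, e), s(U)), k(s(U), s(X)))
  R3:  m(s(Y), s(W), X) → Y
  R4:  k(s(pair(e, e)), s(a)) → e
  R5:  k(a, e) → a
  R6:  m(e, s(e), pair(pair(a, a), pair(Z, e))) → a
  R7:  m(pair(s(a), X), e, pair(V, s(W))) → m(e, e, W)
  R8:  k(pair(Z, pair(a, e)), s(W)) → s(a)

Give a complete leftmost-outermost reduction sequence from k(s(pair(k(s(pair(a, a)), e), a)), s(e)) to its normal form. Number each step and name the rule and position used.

a

1. k(s(pair(k(s(pair(a, a)), e), a)), s(e))  →  k(s(pair(a, a)), e)   [R1 at ε]
2. k(s(pair(a, a)), e)  →  a   [R1 at ε]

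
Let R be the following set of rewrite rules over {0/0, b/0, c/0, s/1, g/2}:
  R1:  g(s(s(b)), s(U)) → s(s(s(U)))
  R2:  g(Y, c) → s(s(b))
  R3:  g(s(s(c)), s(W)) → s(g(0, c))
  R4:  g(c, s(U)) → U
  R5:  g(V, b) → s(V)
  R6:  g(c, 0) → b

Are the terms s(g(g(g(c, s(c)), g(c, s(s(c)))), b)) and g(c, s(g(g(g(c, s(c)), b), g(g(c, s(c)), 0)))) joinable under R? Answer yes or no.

yes — NF(t₁) = s(s(c)), NF(t₂) = s(s(c))

Reduce t₁ = s(g(g(g(c, s(c)), g(c, s(s(c)))), b)):
1. s(g(g(g(c, s(c)), g(c, s(s(c)))), b))  →  s(s(g(g(c, s(c)), g(c, s(s(c))))))   [R5 at 1]
2. s(s(g(g(c, s(c)), g(c, s(s(c))))))  →  s(s(g(c, g(c, s(s(c))))))   [R4 at 1.1.1]
3. s(s(g(c, g(c, s(s(c))))))  →  s(s(g(c, s(c))))   [R4 at 1.1.2]
4. s(s(g(c, s(c))))  →  s(s(c))   [R4 at 1.1]

Reduce t₂ = g(c, s(g(g(g(c, s(c)), b), g(g(c, s(c)), 0)))):
1. g(c, s(g(g(g(c, s(c)), b), g(g(c, s(c)), 0))))  →  g(g(g(c, s(c)), b), g(g(c, s(c)), 0))   [R4 at ε]
2. g(g(g(c, s(c)), b), g(g(c, s(c)), 0))  →  g(s(g(c, s(c))), g(g(c, s(c)), 0))   [R5 at 1]
3. g(s(g(c, s(c))), g(g(c, s(c)), 0))  →  g(s(c), g(g(c, s(c)), 0))   [R4 at 1.1]
4. g(s(c), g(g(c, s(c)), 0))  →  g(s(c), g(c, 0))   [R4 at 2.1]
5. g(s(c), g(c, 0))  →  g(s(c), b)   [R6 at 2]
6. g(s(c), b)  →  s(s(c))   [R5 at ε]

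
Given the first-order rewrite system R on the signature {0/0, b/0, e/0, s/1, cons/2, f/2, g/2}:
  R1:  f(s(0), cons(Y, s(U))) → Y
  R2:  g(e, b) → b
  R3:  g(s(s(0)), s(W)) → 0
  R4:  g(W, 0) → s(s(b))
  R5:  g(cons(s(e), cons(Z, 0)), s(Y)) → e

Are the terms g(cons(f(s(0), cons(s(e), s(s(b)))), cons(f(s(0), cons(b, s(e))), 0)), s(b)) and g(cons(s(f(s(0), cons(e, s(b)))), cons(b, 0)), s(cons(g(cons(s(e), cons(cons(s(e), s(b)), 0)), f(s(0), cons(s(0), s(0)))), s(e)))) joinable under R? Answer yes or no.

yes — NF(t₁) = e, NF(t₂) = e

Reduce t₁ = g(cons(f(s(0), cons(s(e), s(s(b)))), cons(f(s(0), cons(b, s(e))), 0)), s(b)):
1. g(cons(f(s(0), cons(s(e), s(s(b)))), cons(f(s(0), cons(b, s(e))), 0)), s(b))  →  g(cons(s(e), cons(f(s(0), cons(b, s(e))), 0)), s(b))   [R1 at 1.1]
2. g(cons(s(e), cons(f(s(0), cons(b, s(e))), 0)), s(b))  →  e   [R5 at ε]

Reduce t₂ = g(cons(s(f(s(0), cons(e, s(b)))), cons(b, 0)), s(cons(g(cons(s(e), cons(cons(s(e), s(b)), 0)), f(s(0), cons(s(0), s(0)))), s(e)))):
1. g(cons(s(f(s(0), cons(e, s(b)))), cons(b, 0)), s(cons(g(cons(s(e), cons(cons(s(e), s(b)), 0)), f(s(0), cons(s(0), s(0)))), s(e))))  →  g(cons(s(e), cons(b, 0)), s(cons(g(cons(s(e), cons(cons(s(e), s(b)), 0)), f(s(0), cons(s(0), s(0)))), s(e))))   [R1 at 1.1.1]
2. g(cons(s(e), cons(b, 0)), s(cons(g(cons(s(e), cons(cons(s(e), s(b)), 0)), f(s(0), cons(s(0), s(0)))), s(e))))  →  e   [R5 at ε]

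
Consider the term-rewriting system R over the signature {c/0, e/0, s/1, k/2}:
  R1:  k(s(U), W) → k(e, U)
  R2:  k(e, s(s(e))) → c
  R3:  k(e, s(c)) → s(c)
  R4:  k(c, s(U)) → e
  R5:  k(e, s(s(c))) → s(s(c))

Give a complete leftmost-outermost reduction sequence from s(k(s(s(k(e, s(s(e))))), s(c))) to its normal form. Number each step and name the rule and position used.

1. s(k(s(s(k(e, s(s(e))))), s(c)))  →  s(k(e, s(k(e, s(s(e))))))   [R1 at 1]
2. s(k(e, s(k(e, s(s(e))))))  →  s(k(e, s(c)))   [R2 at 1.2.1]
3. s(k(e, s(c)))  →  s(s(c))   [R3 at 1]

s(s(c))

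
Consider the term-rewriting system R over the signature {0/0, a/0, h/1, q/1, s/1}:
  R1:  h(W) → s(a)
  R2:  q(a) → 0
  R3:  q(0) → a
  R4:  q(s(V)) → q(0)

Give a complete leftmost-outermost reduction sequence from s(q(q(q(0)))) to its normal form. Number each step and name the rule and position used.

s(a)

1. s(q(q(q(0))))  →  s(q(q(a)))   [R3 at 1.1.1]
2. s(q(q(a)))  →  s(q(0))   [R2 at 1.1]
3. s(q(0))  →  s(a)   [R3 at 1]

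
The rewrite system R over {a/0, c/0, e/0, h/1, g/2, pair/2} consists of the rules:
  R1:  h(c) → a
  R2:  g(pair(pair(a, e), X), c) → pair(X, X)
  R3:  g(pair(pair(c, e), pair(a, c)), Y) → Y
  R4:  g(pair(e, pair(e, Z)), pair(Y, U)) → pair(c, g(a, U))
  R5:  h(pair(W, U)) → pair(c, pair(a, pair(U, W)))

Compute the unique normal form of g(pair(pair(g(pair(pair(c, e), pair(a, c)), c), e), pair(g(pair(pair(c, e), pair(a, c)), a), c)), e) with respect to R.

e

1. g(pair(pair(g(pair(pair(c, e), pair(a, c)), c), e), pair(g(pair(pair(c, e), pair(a, c)), a), c)), e)  →  g(pair(pair(c, e), pair(g(pair(pair(c, e), pair(a, c)), a), c)), e)   [R3 at 1.1.1]
2. g(pair(pair(c, e), pair(g(pair(pair(c, e), pair(a, c)), a), c)), e)  →  g(pair(pair(c, e), pair(a, c)), e)   [R3 at 1.2.1]
3. g(pair(pair(c, e), pair(a, c)), e)  →  e   [R3 at ε]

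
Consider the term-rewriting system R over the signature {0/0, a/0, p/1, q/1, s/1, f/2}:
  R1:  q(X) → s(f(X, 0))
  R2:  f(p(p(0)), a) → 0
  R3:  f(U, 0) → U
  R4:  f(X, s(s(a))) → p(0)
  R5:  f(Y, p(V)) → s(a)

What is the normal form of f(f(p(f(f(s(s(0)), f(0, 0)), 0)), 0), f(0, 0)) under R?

p(s(s(0)))

1. f(f(p(f(f(s(s(0)), f(0, 0)), 0)), 0), f(0, 0))  →  f(p(f(f(s(s(0)), f(0, 0)), 0)), f(0, 0))   [R3 at 1]
2. f(p(f(f(s(s(0)), f(0, 0)), 0)), f(0, 0))  →  f(p(f(s(s(0)), f(0, 0))), f(0, 0))   [R3 at 1.1]
3. f(p(f(s(s(0)), f(0, 0))), f(0, 0))  →  f(p(f(s(s(0)), 0)), f(0, 0))   [R3 at 1.1.2]
4. f(p(f(s(s(0)), 0)), f(0, 0))  →  f(p(s(s(0))), f(0, 0))   [R3 at 1.1]
5. f(p(s(s(0))), f(0, 0))  →  f(p(s(s(0))), 0)   [R3 at 2]
6. f(p(s(s(0))), 0)  →  p(s(s(0)))   [R3 at ε]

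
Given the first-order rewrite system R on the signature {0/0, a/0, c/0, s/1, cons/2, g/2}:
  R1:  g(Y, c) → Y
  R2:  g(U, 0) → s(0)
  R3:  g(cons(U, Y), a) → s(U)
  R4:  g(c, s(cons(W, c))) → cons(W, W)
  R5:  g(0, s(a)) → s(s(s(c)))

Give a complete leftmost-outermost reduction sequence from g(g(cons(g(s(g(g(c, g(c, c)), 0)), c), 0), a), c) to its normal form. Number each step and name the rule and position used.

s(s(s(0)))

1. g(g(cons(g(s(g(g(c, g(c, c)), 0)), c), 0), a), c)  →  g(cons(g(s(g(g(c, g(c, c)), 0)), c), 0), a)   [R1 at ε]
2. g(cons(g(s(g(g(c, g(c, c)), 0)), c), 0), a)  →  s(g(s(g(g(c, g(c, c)), 0)), c))   [R3 at ε]
3. s(g(s(g(g(c, g(c, c)), 0)), c))  →  s(s(g(g(c, g(c, c)), 0)))   [R1 at 1]
4. s(s(g(g(c, g(c, c)), 0)))  →  s(s(s(0)))   [R2 at 1.1]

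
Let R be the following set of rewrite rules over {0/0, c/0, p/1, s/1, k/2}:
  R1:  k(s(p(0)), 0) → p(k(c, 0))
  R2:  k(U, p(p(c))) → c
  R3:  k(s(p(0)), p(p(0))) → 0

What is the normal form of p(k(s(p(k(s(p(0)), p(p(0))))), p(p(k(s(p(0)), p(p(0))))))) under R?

1. p(k(s(p(k(s(p(0)), p(p(0))))), p(p(k(s(p(0)), p(p(0)))))))  →  p(k(s(p(0)), p(p(k(s(p(0)), p(p(0)))))))   [R3 at 1.1.1.1]
2. p(k(s(p(0)), p(p(k(s(p(0)), p(p(0)))))))  →  p(k(s(p(0)), p(p(0))))   [R3 at 1.2.1.1]
3. p(k(s(p(0)), p(p(0))))  →  p(0)   [R3 at 1]

p(0)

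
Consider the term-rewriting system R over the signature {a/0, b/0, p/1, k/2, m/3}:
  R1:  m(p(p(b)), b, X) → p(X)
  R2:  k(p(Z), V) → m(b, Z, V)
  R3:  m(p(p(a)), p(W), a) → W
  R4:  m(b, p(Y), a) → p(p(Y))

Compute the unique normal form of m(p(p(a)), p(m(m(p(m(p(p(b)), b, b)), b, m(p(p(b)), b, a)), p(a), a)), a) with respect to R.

1. m(p(p(a)), p(m(m(p(m(p(p(b)), b, b)), b, m(p(p(b)), b, a)), p(a), a)), a)  →  m(m(p(m(p(p(b)), b, b)), b, m(p(p(b)), b, a)), p(a), a)   [R3 at ε]
2. m(m(p(m(p(p(b)), b, b)), b, m(p(p(b)), b, a)), p(a), a)  →  m(m(p(p(b)), b, m(p(p(b)), b, a)), p(a), a)   [R1 at 1.1.1]
3. m(m(p(p(b)), b, m(p(p(b)), b, a)), p(a), a)  →  m(p(m(p(p(b)), b, a)), p(a), a)   [R1 at 1]
4. m(p(m(p(p(b)), b, a)), p(a), a)  →  m(p(p(a)), p(a), a)   [R1 at 1.1]
5. m(p(p(a)), p(a), a)  →  a   [R3 at ε]

a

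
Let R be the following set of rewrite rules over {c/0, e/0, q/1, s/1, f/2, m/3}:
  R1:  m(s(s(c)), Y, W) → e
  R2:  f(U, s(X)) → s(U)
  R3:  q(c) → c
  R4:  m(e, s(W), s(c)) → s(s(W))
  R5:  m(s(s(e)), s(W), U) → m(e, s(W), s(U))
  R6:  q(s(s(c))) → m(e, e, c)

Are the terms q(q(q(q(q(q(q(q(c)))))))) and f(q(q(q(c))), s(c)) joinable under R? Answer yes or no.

no — NF(t₁) = c, NF(t₂) = s(c)

Reduce t₁ = q(q(q(q(q(q(q(q(c)))))))):
1. q(q(q(q(q(q(q(q(c))))))))  →  q(q(q(q(q(q(q(c)))))))   [R3 at 1.1.1.1.1.1.1]
2. q(q(q(q(q(q(q(c)))))))  →  q(q(q(q(q(q(c))))))   [R3 at 1.1.1.1.1.1]
3. q(q(q(q(q(q(c))))))  →  q(q(q(q(q(c)))))   [R3 at 1.1.1.1.1]
4. q(q(q(q(q(c)))))  →  q(q(q(q(c))))   [R3 at 1.1.1.1]
5. q(q(q(q(c))))  →  q(q(q(c)))   [R3 at 1.1.1]
6. q(q(q(c)))  →  q(q(c))   [R3 at 1.1]
7. q(q(c))  →  q(c)   [R3 at 1]
8. q(c)  →  c   [R3 at ε]

Reduce t₂ = f(q(q(q(c))), s(c)):
1. f(q(q(q(c))), s(c))  →  s(q(q(q(c))))   [R2 at ε]
2. s(q(q(q(c))))  →  s(q(q(c)))   [R3 at 1.1.1]
3. s(q(q(c)))  →  s(q(c))   [R3 at 1.1]
4. s(q(c))  →  s(c)   [R3 at 1]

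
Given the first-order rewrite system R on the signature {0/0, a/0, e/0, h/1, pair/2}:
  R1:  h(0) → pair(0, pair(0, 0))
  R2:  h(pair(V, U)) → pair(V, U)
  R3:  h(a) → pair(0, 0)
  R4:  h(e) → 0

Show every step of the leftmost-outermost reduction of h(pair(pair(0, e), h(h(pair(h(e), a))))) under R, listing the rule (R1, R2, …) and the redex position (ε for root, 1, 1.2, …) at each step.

pair(pair(0, e), pair(0, a))

1. h(pair(pair(0, e), h(h(pair(h(e), a)))))  →  pair(pair(0, e), h(h(pair(h(e), a))))   [R2 at ε]
2. pair(pair(0, e), h(h(pair(h(e), a))))  →  pair(pair(0, e), h(pair(h(e), a)))   [R2 at 2.1]
3. pair(pair(0, e), h(pair(h(e), a)))  →  pair(pair(0, e), pair(h(e), a))   [R2 at 2]
4. pair(pair(0, e), pair(h(e), a))  →  pair(pair(0, e), pair(0, a))   [R4 at 2.1]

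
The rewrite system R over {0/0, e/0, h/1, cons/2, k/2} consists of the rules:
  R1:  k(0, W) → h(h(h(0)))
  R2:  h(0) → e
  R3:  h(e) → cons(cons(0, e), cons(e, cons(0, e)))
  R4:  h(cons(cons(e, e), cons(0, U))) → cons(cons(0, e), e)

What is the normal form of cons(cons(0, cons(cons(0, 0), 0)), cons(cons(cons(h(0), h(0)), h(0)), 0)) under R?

1. cons(cons(0, cons(cons(0, 0), 0)), cons(cons(cons(h(0), h(0)), h(0)), 0))  →  cons(cons(0, cons(cons(0, 0), 0)), cons(cons(cons(e, h(0)), h(0)), 0))   [R2 at 2.1.1.1]
2. cons(cons(0, cons(cons(0, 0), 0)), cons(cons(cons(e, h(0)), h(0)), 0))  →  cons(cons(0, cons(cons(0, 0), 0)), cons(cons(cons(e, e), h(0)), 0))   [R2 at 2.1.1.2]
3. cons(cons(0, cons(cons(0, 0), 0)), cons(cons(cons(e, e), h(0)), 0))  →  cons(cons(0, cons(cons(0, 0), 0)), cons(cons(cons(e, e), e), 0))   [R2 at 2.1.2]

cons(cons(0, cons(cons(0, 0), 0)), cons(cons(cons(e, e), e), 0))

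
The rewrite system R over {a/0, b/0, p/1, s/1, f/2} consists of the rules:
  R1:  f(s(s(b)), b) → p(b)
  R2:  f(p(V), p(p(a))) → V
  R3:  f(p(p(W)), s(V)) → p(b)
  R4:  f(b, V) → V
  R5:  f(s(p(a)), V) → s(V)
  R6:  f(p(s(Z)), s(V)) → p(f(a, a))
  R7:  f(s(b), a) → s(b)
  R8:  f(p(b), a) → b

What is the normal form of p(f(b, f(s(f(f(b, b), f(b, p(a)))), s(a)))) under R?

p(s(s(a)))

1. p(f(b, f(s(f(f(b, b), f(b, p(a)))), s(a))))  →  p(f(s(f(f(b, b), f(b, p(a)))), s(a)))   [R4 at 1]
2. p(f(s(f(f(b, b), f(b, p(a)))), s(a)))  →  p(f(s(f(b, f(b, p(a)))), s(a)))   [R4 at 1.1.1.1]
3. p(f(s(f(b, f(b, p(a)))), s(a)))  →  p(f(s(f(b, p(a))), s(a)))   [R4 at 1.1.1]
4. p(f(s(f(b, p(a))), s(a)))  →  p(f(s(p(a)), s(a)))   [R4 at 1.1.1]
5. p(f(s(p(a)), s(a)))  →  p(s(s(a)))   [R5 at 1]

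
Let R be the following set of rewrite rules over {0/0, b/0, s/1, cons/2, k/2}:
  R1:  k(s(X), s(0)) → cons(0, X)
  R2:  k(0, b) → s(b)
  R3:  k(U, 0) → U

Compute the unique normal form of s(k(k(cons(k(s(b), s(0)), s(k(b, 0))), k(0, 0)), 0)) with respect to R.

1. s(k(k(cons(k(s(b), s(0)), s(k(b, 0))), k(0, 0)), 0))  →  s(k(cons(k(s(b), s(0)), s(k(b, 0))), k(0, 0)))   [R3 at 1]
2. s(k(cons(k(s(b), s(0)), s(k(b, 0))), k(0, 0)))  →  s(k(cons(cons(0, b), s(k(b, 0))), k(0, 0)))   [R1 at 1.1.1]
3. s(k(cons(cons(0, b), s(k(b, 0))), k(0, 0)))  →  s(k(cons(cons(0, b), s(b)), k(0, 0)))   [R3 at 1.1.2.1]
4. s(k(cons(cons(0, b), s(b)), k(0, 0)))  →  s(k(cons(cons(0, b), s(b)), 0))   [R3 at 1.2]
5. s(k(cons(cons(0, b), s(b)), 0))  →  s(cons(cons(0, b), s(b)))   [R3 at 1]

s(cons(cons(0, b), s(b)))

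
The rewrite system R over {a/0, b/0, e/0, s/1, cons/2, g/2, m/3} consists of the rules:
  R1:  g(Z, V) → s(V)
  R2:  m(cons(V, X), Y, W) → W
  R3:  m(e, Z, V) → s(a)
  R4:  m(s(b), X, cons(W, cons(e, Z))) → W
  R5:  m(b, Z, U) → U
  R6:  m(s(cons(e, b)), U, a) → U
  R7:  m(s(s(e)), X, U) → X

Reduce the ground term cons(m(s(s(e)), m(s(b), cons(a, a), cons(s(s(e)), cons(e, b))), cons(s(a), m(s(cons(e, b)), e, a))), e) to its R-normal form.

1. cons(m(s(s(e)), m(s(b), cons(a, a), cons(s(s(e)), cons(e, b))), cons(s(a), m(s(cons(e, b)), e, a))), e)  →  cons(m(s(b), cons(a, a), cons(s(s(e)), cons(e, b))), e)   [R7 at 1]
2. cons(m(s(b), cons(a, a), cons(s(s(e)), cons(e, b))), e)  →  cons(s(s(e)), e)   [R4 at 1]

cons(s(s(e)), e)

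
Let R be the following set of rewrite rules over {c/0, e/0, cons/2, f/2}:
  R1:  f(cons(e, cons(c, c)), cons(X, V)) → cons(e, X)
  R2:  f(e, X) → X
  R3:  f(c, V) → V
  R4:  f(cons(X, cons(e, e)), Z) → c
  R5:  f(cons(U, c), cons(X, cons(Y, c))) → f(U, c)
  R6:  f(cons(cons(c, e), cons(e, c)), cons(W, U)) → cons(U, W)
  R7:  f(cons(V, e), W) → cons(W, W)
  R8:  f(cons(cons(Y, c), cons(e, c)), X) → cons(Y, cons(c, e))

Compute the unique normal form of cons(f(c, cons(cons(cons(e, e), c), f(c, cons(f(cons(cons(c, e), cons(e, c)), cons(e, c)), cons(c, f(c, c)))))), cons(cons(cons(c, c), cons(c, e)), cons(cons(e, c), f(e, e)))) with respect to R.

1. cons(f(c, cons(cons(cons(e, e), c), f(c, cons(f(cons(cons(c, e), cons(e, c)), cons(e, c)), cons(c, f(c, c)))))), cons(cons(cons(c, c), cons(c, e)), cons(cons(e, c), f(e, e))))  →  cons(cons(cons(cons(e, e), c), f(c, cons(f(cons(cons(c, e), cons(e, c)), cons(e, c)), cons(c, f(c, c))))), cons(cons(cons(c, c), cons(c, e)), cons(cons(e, c), f(e, e))))   [R3 at 1]
2. cons(cons(cons(cons(e, e), c), f(c, cons(f(cons(cons(c, e), cons(e, c)), cons(e, c)), cons(c, f(c, c))))), cons(cons(cons(c, c), cons(c, e)), cons(cons(e, c), f(e, e))))  →  cons(cons(cons(cons(e, e), c), cons(f(cons(cons(c, e), cons(e, c)), cons(e, c)), cons(c, f(c, c)))), cons(cons(cons(c, c), cons(c, e)), cons(cons(e, c), f(e, e))))   [R3 at 1.2]
3. cons(cons(cons(cons(e, e), c), cons(f(cons(cons(c, e), cons(e, c)), cons(e, c)), cons(c, f(c, c)))), cons(cons(cons(c, c), cons(c, e)), cons(cons(e, c), f(e, e))))  →  cons(cons(cons(cons(e, e), c), cons(cons(c, e), cons(c, f(c, c)))), cons(cons(cons(c, c), cons(c, e)), cons(cons(e, c), f(e, e))))   [R6 at 1.2.1]
4. cons(cons(cons(cons(e, e), c), cons(cons(c, e), cons(c, f(c, c)))), cons(cons(cons(c, c), cons(c, e)), cons(cons(e, c), f(e, e))))  →  cons(cons(cons(cons(e, e), c), cons(cons(c, e), cons(c, c))), cons(cons(cons(c, c), cons(c, e)), cons(cons(e, c), f(e, e))))   [R3 at 1.2.2.2]
5. cons(cons(cons(cons(e, e), c), cons(cons(c, e), cons(c, c))), cons(cons(cons(c, c), cons(c, e)), cons(cons(e, c), f(e, e))))  →  cons(cons(cons(cons(e, e), c), cons(cons(c, e), cons(c, c))), cons(cons(cons(c, c), cons(c, e)), cons(cons(e, c), e)))   [R2 at 2.2.2]

cons(cons(cons(cons(e, e), c), cons(cons(c, e), cons(c, c))), cons(cons(cons(c, c), cons(c, e)), cons(cons(e, c), e)))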